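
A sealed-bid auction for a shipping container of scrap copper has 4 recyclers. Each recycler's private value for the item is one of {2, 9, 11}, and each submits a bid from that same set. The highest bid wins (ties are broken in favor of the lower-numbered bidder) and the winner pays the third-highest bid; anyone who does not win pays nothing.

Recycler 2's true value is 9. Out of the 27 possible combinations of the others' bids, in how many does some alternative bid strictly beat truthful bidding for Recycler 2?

Others bid (2, 2, 11): truth gives 0; bid 11 gives 7 > 0. Violating.
Others bid (2, 11, 2): truth gives 0; bid 11 gives 7 > 0. Violating.
Others bid (9, 2, 2): truth gives 0; bid 11 gives 7 > 0. Violating.
Others bid (2, 2, 2): truth gives 7; no alternative beats it.
Others bid (2, 2, 9): truth gives 7; no alternative beats it.
(Checking all 27 profiles: 3 have a profitable deviation, 24 do not.)

3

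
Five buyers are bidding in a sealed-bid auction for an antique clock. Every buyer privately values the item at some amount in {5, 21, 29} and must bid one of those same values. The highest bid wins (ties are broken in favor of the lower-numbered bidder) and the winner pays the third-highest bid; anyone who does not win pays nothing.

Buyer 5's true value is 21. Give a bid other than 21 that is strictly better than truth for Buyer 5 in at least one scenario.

29

Suppose Buyer 1 bids 5, Buyer 2 bids 5, Buyer 3 bids 5 and Buyer 4 bids 21.
Bid 21: loses, pays 0, utility 0.
Bid 29: wins, pays 5, utility 21 - 5 = 16.
So bidding 29 beats truth here (16 > 0).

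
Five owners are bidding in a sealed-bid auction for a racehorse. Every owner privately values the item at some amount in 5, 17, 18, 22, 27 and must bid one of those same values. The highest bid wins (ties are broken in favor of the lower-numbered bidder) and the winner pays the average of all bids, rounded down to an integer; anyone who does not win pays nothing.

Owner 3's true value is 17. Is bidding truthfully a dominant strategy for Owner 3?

No

Consider the case where Owner 1 bids 5, Owner 2 bids 5, Owner 4 bids 5 and Owner 5 bids 18.
Truthful bid 17: loses, pays 0, utility 0.
Bid 18 instead: wins, pays 10, utility 17 - 10 = 7.
Since 7 > 0, bidding 18 is strictly better here, so truthful bidding is not dominant.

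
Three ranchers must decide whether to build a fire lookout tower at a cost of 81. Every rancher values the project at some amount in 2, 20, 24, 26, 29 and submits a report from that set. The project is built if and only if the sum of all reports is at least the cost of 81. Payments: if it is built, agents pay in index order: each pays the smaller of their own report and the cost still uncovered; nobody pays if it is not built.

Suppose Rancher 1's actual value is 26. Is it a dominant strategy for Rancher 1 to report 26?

No

Consider the case where Rancher 2 reports 29 and Rancher 3 reports 29.
Truthful report 26: project built, pays 26, utility 26 - 26 = 0.
Report 24 instead: project built, pays 24, utility 26 - 24 = 2.
Since 2 > 0, reporting 24 is strictly better here, so truthful reporting is not dominant.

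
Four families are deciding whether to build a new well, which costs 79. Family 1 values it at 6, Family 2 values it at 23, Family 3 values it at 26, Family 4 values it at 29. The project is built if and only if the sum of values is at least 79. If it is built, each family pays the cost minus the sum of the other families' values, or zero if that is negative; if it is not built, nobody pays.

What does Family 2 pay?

18

Total value 84 ≥ cost 79, so the project is built.
The other families' values sum to 61.
Cost minus that sum is 79 - 61 = 18.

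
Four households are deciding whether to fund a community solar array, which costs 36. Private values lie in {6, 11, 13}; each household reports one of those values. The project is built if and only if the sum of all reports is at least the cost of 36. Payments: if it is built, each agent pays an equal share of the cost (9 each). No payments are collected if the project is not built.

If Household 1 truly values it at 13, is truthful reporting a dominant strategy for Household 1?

Yes

Check each profile of the others' reports and compare truth against every alternative report.
Others report (6, 6, 11): truth gives 4, best alternative gives 0.
Others report (6, 11, 6): truth gives 4, best alternative gives 0.
Others report (11, 6, 6): truth gives 4, best alternative gives 0.
Others report (6, 6, 13): truth gives 4, best alternative gives 4.
Others report (6, 11, 11): truth gives 4, best alternative gives 4.
Others report (6, 11, 13): truth gives 4, best alternative gives 4.
(Remaining 21 profiles checked similarly; truth is weakly best in each.)
In every case the truthful report is at least as good as any alternative, so it is a dominant strategy.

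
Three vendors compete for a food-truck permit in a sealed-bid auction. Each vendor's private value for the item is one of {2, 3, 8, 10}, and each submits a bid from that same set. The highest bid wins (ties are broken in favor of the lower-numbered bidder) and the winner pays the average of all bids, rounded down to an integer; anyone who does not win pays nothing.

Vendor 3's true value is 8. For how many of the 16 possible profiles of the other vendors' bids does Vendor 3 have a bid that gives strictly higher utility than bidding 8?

Others bid (2, 2): truth gives 4; bid 3 gives 6 > 4. Violating.
Others bid (2, 8): truth gives 0; bid 10 gives 2 > 0. Violating.
Others bid (3, 8): truth gives 0; bid 10 gives 1 > 0. Violating.
Others bid (8, 2): truth gives 0; bid 10 gives 2 > 0. Violating.
Others bid (2, 3): truth gives 4; no alternative beats it.
Others bid (2, 10): truth gives 0; no alternative beats it.
(Checking all 16 profiles: 5 have a profitable deviation, 11 do not.)

5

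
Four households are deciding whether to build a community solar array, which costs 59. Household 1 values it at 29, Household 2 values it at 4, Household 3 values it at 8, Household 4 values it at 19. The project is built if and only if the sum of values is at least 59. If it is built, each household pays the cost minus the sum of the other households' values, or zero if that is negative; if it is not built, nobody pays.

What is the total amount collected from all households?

56

Total value 60 ≥ cost 59, so it is built.
Household 1: others sum to 31; max(0, 59 - 31) = 28.
Household 2: others sum to 56; max(0, 59 - 56) = 3.
Household 3: others sum to 52; max(0, 59 - 52) = 7.
Household 4: others sum to 41; max(0, 59 - 41) = 18.
Total collected = 28 + 3 + 7 + 18 = 56.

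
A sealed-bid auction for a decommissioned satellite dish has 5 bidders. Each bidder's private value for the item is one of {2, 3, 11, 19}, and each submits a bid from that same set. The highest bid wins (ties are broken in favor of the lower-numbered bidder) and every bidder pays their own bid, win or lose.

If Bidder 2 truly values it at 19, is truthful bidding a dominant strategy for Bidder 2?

Consider the case where Bidder 1 bids 2, Bidder 3 bids 2, Bidder 4 bids 2 and Bidder 5 bids 2.
Truthful bid 19: wins, pays 19, utility 19 - 19 = 0.
Bid 3 instead: wins, pays 3, utility 19 - 3 = 16.
Since 16 > 0, bidding 3 is strictly better here, so truthful bidding is not dominant.

No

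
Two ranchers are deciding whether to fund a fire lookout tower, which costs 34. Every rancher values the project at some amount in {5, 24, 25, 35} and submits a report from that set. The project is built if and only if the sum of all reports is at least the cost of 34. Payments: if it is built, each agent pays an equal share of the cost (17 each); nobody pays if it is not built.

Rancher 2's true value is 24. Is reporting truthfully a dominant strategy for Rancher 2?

Consider the case where Rancher 1 reports 5.
Truthful report 24: project not built, utility 0.
Report 35 instead: project built, pays 17, utility 24 - 17 = 7.
Since 7 > 0, reporting 35 is strictly better here, so truthful reporting is not dominant.

No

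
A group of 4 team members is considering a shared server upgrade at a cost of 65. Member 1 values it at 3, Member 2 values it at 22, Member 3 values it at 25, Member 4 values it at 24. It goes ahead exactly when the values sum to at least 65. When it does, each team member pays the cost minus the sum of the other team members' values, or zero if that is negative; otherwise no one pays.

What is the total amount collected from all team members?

Total value 74 ≥ cost 65, so it is built.
Member 1: others sum to 71; max(0, 65 - 71) = 0.
Member 2: others sum to 52; max(0, 65 - 52) = 13.
Member 3: others sum to 49; max(0, 65 - 49) = 16.
Member 4: others sum to 50; max(0, 65 - 50) = 15.
Total collected = 0 + 13 + 16 + 15 = 44.

44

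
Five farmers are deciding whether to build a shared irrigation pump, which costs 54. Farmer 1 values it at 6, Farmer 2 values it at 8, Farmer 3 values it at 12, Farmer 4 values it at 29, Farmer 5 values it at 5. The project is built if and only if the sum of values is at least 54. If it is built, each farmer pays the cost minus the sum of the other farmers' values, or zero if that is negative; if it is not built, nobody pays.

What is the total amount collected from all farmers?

31

Total value 60 ≥ cost 54, so it is built.
Farmer 1: others sum to 54; max(0, 54 - 54) = 0.
Farmer 2: others sum to 52; max(0, 54 - 52) = 2.
Farmer 3: others sum to 48; max(0, 54 - 48) = 6.
Farmer 4: others sum to 31; max(0, 54 - 31) = 23.
Farmer 5: others sum to 55; max(0, 54 - 55) = 0.
Total collected = 0 + 2 + 6 + 23 + 0 = 31.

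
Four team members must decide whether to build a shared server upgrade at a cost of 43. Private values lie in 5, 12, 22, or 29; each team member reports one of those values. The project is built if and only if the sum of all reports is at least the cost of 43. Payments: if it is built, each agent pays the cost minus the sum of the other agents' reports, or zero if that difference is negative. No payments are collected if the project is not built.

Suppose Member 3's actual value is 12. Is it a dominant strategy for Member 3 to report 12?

Check each profile of the others' reports and compare truth against every alternative report.
Others report (5, 12, 29): truth gives 12, best alternative gives 12.
Others report (5, 22, 22): truth gives 12, best alternative gives 12.
Others report (5, 22, 29): truth gives 12, best alternative gives 12.
Others report (5, 29, 12): truth gives 12, best alternative gives 12.
Others report (5, 29, 22): truth gives 12, best alternative gives 12.
Others report (5, 29, 29): truth gives 12, best alternative gives 12.
(Remaining 58 profiles checked similarly; truth is weakly best in each.)
In every case the truthful report is at least as good as any alternative, so it is a dominant strategy.

Yes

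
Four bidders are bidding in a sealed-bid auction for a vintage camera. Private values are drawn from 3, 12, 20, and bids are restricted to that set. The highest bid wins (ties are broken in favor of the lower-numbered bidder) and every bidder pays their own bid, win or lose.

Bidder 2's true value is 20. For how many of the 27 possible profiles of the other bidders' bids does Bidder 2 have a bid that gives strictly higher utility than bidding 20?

Others bid (3, 3, 3): truth gives 0; bid 12 gives 8 > 0. Violating.
Others bid (3, 3, 12): truth gives 0; bid 12 gives 8 > 0. Violating.
Others bid (3, 12, 3): truth gives 0; bid 12 gives 8 > 0. Violating.
Others bid (3, 12, 12): truth gives 0; bid 12 gives 8 > 0. Violating.
Others bid (3, 3, 20): truth gives 0; no alternative beats it.
Others bid (3, 12, 20): truth gives 0; no alternative beats it.
(Checking all 27 profiles: 13 have a profitable deviation, 14 do not.)

13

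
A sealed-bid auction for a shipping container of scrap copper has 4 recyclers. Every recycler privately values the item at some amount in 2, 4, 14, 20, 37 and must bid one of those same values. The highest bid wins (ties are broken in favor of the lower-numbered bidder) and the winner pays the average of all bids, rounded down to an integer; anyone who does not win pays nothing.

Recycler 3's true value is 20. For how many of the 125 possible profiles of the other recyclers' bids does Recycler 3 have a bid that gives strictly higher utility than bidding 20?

32

Others bid (2, 2, 2): truth gives 14; bid 4 gives 18 > 14. Violating.
Others bid (2, 2, 4): truth gives 13; bid 4 gives 17 > 13. Violating.
Others bid (2, 2, 14): truth gives 11; bid 14 gives 12 > 11. Violating.
Others bid (2, 2, 37): truth gives 0; bid 37 gives 1 > 0. Violating.
Others bid (2, 2, 20): truth gives 9; no alternative beats it.
Others bid (2, 4, 20): truth gives 9; no alternative beats it.
(Checking all 125 profiles: 32 have a profitable deviation, 93 do not.)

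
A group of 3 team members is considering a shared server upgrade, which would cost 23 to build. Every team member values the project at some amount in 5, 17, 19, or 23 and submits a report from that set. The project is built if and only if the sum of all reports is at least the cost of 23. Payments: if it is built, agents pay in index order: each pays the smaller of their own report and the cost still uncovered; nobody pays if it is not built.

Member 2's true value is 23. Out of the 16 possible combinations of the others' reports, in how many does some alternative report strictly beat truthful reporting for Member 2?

Others report (5, 5): truth gives 5; report 17 gives 6 > 5. Violating.
Others report (5, 17): truth gives 5; report 5 gives 18 > 5. Violating.
Others report (5, 19): truth gives 5; report 5 gives 18 > 5. Violating.
Others report (5, 23): truth gives 5; report 5 gives 18 > 5. Violating.
Others report (19, 5): truth gives 19; no alternative beats it.
Others report (19, 17): truth gives 19; no alternative beats it.
(Checking all 16 profiles: 8 have a profitable deviation, 8 do not.)

8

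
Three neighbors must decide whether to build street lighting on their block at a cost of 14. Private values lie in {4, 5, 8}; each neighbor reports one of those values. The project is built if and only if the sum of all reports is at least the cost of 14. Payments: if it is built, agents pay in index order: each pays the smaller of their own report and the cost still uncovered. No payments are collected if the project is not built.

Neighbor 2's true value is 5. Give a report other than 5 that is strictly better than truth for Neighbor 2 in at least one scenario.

Suppose Neighbor 1 reports 4 and Neighbor 3 reports 8.
Report 5: project built, pays 5, utility 5 - 5 = 0.
Report 4: project built, pays 4, utility 5 - 4 = 1.
So reporting 4 beats truth here (1 > 0).

4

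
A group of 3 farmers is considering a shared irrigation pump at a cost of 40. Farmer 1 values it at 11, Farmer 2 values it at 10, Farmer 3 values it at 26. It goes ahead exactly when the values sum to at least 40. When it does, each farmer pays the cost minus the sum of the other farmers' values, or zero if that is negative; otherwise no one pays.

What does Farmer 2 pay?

3

Total value 47 ≥ cost 40, so the project is built.
The other farmers' values sum to 37.
Cost minus that sum is 40 - 37 = 3.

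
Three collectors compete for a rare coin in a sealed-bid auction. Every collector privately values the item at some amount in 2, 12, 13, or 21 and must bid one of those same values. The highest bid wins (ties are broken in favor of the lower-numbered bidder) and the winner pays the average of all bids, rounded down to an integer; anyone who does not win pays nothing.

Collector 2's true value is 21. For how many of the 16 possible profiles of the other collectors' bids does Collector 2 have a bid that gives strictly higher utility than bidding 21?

6

Others bid (2, 2): truth gives 13; bid 12 gives 16 > 13. Violating.
Others bid (2, 12): truth gives 10; bid 12 gives 13 > 10. Violating.
Others bid (2, 13): truth gives 9; bid 13 gives 12 > 9. Violating.
Others bid (12, 2): truth gives 10; bid 13 gives 12 > 10. Violating.
Others bid (2, 21): truth gives 7; no alternative beats it.
Others bid (12, 21): truth gives 3; no alternative beats it.
(Checking all 16 profiles: 6 have a profitable deviation, 10 do not.)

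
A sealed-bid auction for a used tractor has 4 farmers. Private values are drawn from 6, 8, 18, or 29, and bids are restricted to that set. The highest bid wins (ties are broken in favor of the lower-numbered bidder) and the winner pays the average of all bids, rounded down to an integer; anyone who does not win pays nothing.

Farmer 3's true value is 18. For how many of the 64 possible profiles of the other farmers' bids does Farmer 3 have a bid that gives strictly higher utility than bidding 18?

14

Others bid (6, 6, 6): truth gives 9; bid 8 gives 12 > 9. Violating.
Others bid (6, 6, 8): truth gives 9; bid 8 gives 11 > 9. Violating.
Others bid (6, 6, 29): truth gives 0; bid 29 gives 1 > 0. Violating.
Others bid (6, 18, 6): truth gives 0; bid 29 gives 4 > 0. Violating.
Others bid (6, 6, 18): truth gives 6; no alternative beats it.
Others bid (6, 8, 6): truth gives 9; no alternative beats it.
(Checking all 64 profiles: 14 have a profitable deviation, 50 do not.)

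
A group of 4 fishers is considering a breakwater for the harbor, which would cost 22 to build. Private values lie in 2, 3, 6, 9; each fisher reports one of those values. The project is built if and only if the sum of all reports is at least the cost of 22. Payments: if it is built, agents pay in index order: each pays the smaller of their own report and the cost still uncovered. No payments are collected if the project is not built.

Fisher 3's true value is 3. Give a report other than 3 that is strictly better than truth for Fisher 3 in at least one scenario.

Suppose Fisher 1 reports 2, Fisher 2 reports 9 and Fisher 4 reports 9.
Report 3: project built, pays 3, utility 3 - 3 = 0.
Report 2: project built, pays 2, utility 3 - 2 = 1.
So reporting 2 beats truth here (1 > 0).

2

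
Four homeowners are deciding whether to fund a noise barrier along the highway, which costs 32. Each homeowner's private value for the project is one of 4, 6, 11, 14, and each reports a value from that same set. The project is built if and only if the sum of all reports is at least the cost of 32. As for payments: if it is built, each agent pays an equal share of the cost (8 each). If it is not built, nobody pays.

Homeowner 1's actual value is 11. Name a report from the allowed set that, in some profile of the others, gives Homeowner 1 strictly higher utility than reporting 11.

Suppose Homeowner 2 reports 4, Homeowner 3 reports 4 and Homeowner 4 reports 11.
Report 11: project not built, utility 0.
Report 14: project built, pays 8, utility 11 - 8 = 3.
So reporting 14 beats truth here (3 > 0).

14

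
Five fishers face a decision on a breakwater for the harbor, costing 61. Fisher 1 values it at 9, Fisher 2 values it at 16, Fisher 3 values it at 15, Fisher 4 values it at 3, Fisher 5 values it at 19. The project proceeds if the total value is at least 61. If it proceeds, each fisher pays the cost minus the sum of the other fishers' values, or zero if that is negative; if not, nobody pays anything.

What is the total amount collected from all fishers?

Total value 62 ≥ cost 61, so it is built.
Fisher 1: others sum to 53; max(0, 61 - 53) = 8.
Fisher 2: others sum to 46; max(0, 61 - 46) = 15.
Fisher 3: others sum to 47; max(0, 61 - 47) = 14.
Fisher 4: others sum to 59; max(0, 61 - 59) = 2.
Fisher 5: others sum to 43; max(0, 61 - 43) = 18.
Total collected = 8 + 15 + 14 + 2 + 18 = 57.

57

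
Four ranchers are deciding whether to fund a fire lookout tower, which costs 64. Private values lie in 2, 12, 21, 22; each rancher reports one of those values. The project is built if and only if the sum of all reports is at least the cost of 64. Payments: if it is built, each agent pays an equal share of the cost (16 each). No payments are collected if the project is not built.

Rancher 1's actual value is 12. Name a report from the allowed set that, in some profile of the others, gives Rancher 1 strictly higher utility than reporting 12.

Suppose Rancher 2 reports 12, Rancher 3 reports 21 and Rancher 4 reports 21.
Report 12: project built, pays 16, utility 12 - 16 = -4.
Report 2: project not built, utility 0.
So reporting 2 beats truth here (0 > -4).

2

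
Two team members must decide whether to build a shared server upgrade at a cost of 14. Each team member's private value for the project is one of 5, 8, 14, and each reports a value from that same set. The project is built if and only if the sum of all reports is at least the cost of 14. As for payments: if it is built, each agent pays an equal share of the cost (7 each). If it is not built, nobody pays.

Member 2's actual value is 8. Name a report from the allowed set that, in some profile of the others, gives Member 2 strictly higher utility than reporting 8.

Suppose Member 1 reports 5.
Report 8: project not built, utility 0.
Report 14: project built, pays 7, utility 8 - 7 = 1.
So reporting 14 beats truth here (1 > 0).

14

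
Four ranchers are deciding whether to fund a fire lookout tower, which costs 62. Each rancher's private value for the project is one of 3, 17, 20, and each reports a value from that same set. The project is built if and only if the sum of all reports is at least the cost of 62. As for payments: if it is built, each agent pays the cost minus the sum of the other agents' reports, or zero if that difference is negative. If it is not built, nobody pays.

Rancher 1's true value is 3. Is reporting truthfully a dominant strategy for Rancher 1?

Yes

Check each profile of the others' reports and compare truth against every alternative report.
Others report (17, 17, 17): truth gives 0, best alternative gives -8.
Others report (17, 17, 20): truth gives 0, best alternative gives -5.
Others report (17, 20, 17): truth gives 0, best alternative gives -5.
Others report (20, 17, 17): truth gives 0, best alternative gives -5.
Others report (17, 20, 20): truth gives 0, best alternative gives -2.
Others report (20, 17, 20): truth gives 0, best alternative gives -2.
(Remaining 21 profiles checked similarly; truth is weakly best in each.)
In every case the truthful report is at least as good as any alternative, so it is a dominant strategy.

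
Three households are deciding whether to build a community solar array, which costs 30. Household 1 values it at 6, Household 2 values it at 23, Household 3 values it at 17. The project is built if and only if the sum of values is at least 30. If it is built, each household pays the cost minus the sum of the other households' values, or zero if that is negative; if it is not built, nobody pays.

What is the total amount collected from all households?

Total value 46 ≥ cost 30, so it is built.
Household 1: others sum to 40; max(0, 30 - 40) = 0.
Household 2: others sum to 23; max(0, 30 - 23) = 7.
Household 3: others sum to 29; max(0, 30 - 29) = 1.
Total collected = 0 + 7 + 1 = 8.

8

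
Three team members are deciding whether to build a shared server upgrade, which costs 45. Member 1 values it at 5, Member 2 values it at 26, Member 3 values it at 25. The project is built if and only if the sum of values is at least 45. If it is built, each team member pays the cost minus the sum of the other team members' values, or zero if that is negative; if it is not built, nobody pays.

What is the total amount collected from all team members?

29

Total value 56 ≥ cost 45, so it is built.
Member 1: others sum to 51; max(0, 45 - 51) = 0.
Member 2: others sum to 30; max(0, 45 - 30) = 15.
Member 3: others sum to 31; max(0, 45 - 31) = 14.
Total collected = 0 + 15 + 14 = 29.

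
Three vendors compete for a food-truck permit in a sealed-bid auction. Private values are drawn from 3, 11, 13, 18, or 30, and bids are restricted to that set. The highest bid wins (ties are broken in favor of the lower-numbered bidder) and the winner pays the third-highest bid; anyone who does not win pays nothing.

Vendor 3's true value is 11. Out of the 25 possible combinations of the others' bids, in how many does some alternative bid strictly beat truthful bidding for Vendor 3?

6

Others bid (3, 11): truth gives 0; bid 13 gives 8 > 0. Violating.
Others bid (3, 13): truth gives 0; bid 18 gives 8 > 0. Violating.
Others bid (3, 18): truth gives 0; bid 30 gives 8 > 0. Violating.
Others bid (11, 3): truth gives 0; bid 13 gives 8 > 0. Violating.
Others bid (3, 3): truth gives 8; no alternative beats it.
Others bid (3, 30): truth gives 0; no alternative beats it.
(Checking all 25 profiles: 6 have a profitable deviation, 19 do not.)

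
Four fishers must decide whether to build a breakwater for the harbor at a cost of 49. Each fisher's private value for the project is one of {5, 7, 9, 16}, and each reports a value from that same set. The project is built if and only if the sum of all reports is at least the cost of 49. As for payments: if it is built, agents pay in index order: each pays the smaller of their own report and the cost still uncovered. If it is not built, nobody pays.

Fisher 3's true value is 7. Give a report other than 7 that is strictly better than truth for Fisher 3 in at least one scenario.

Suppose Fisher 1 reports 16, Fisher 2 reports 16 and Fisher 4 reports 16.
Report 7: project built, pays 7, utility 7 - 7 = 0.
Report 5: project built, pays 5, utility 7 - 5 = 2.
So reporting 5 beats truth here (2 > 0).

5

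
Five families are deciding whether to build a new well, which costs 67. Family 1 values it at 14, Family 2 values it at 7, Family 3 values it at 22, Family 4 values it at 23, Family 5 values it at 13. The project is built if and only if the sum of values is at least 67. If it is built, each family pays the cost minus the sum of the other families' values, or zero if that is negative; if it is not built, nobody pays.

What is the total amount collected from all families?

24

Total value 79 ≥ cost 67, so it is built.
Family 1: others sum to 65; max(0, 67 - 65) = 2.
Family 2: others sum to 72; max(0, 67 - 72) = 0.
Family 3: others sum to 57; max(0, 67 - 57) = 10.
Family 4: others sum to 56; max(0, 67 - 56) = 11.
Family 5: others sum to 66; max(0, 67 - 66) = 1.
Total collected = 2 + 0 + 10 + 11 + 1 = 24.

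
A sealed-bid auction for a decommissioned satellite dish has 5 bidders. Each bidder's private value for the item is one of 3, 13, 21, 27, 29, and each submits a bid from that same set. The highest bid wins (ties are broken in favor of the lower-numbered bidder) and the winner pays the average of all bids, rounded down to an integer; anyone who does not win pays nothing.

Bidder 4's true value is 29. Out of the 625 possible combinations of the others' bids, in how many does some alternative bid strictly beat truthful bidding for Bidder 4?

Others bid (3, 3, 3, 3): truth gives 21; bid 13 gives 24 > 21. Violating.
Others bid (3, 3, 3, 13): truth gives 19; bid 13 gives 22 > 19. Violating.
Others bid (3, 3, 3, 21): truth gives 18; bid 21 gives 19 > 18. Violating.
Others bid (3, 3, 3, 27): truth gives 16; bid 27 gives 17 > 16. Violating.
Others bid (3, 3, 3, 29): truth gives 16; no alternative beats it.
Others bid (3, 3, 13, 29): truth gives 14; no alternative beats it.
(Checking all 625 profiles: 46 have a profitable deviation, 579 do not.)

46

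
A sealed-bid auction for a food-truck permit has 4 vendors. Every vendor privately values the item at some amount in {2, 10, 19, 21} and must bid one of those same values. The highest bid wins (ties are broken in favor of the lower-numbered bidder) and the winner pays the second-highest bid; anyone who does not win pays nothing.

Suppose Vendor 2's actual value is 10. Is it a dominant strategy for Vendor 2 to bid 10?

Check each profile of the others' bids and compare truth against every alternative bid.
Others bid (2, 2, 2): truth gives 8, best alternative gives 8.
Others bid (2, 2, 10): truth gives 0, best alternative gives 0.
Others bid (2, 2, 19): truth gives 0, best alternative gives 0.
Others bid (2, 2, 21): truth gives 0, best alternative gives 0.
Others bid (2, 10, 2): truth gives 0, best alternative gives 0.
Others bid (2, 10, 10): truth gives 0, best alternative gives 0.
(Remaining 58 profiles checked similarly; truth is weakly best in each.)
In every case the truthful bid is at least as good as any alternative, so it is a dominant strategy.

Yes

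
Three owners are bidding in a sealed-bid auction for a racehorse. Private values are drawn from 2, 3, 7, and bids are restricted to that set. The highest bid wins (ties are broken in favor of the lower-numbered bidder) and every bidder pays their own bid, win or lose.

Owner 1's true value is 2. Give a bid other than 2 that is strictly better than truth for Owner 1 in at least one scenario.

Suppose Owner 2 bids 2 and Owner 3 bids 3.
Bid 2: loses but pays 2, utility -2.
Bid 3: wins, pays 3, utility 2 - 3 = -1.
So bidding 3 beats truth here (-1 > -2).

3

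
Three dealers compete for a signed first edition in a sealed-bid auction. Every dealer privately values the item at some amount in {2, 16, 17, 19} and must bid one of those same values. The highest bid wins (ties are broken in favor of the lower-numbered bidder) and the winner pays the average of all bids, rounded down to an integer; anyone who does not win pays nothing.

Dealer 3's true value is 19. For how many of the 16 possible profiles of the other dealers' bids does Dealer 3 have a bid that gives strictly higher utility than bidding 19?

4

Others bid (2, 2): truth gives 12; bid 16 gives 13 > 12. Violating.
Others bid (2, 16): truth gives 7; bid 17 gives 8 > 7. Violating.
Others bid (16, 2): truth gives 7; bid 17 gives 8 > 7. Violating.
Others bid (16, 16): truth gives 2; bid 17 gives 3 > 2. Violating.
Others bid (2, 17): truth gives 7; no alternative beats it.
Others bid (2, 19): truth gives 0; no alternative beats it.
(Checking all 16 profiles: 4 have a profitable deviation, 12 do not.)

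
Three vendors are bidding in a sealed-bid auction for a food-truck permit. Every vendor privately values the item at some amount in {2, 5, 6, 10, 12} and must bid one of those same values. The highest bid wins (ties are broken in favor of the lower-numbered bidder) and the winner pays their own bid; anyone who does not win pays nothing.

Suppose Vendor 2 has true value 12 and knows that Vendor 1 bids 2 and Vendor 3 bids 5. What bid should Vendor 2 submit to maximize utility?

Bid 2: loses, pays 0, utility 0.
Bid 5: wins, pays 5, utility 12 - 5 = 7.
Bid 6: wins, pays 6, utility 12 - 6 = 6.
Bid 10: wins, pays 10, utility 12 - 10 = 2.
Bid 12: wins, pays 12, utility 12 - 12 = 0.
The best choice is 5 with utility 7.

5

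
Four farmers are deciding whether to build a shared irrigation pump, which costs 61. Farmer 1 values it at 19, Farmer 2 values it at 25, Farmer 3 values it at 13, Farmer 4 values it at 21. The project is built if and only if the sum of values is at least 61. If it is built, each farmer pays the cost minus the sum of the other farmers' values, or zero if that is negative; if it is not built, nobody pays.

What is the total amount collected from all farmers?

Total value 78 ≥ cost 61, so it is built.
Farmer 1: others sum to 59; max(0, 61 - 59) = 2.
Farmer 2: others sum to 53; max(0, 61 - 53) = 8.
Farmer 3: others sum to 65; max(0, 61 - 65) = 0.
Farmer 4: others sum to 57; max(0, 61 - 57) = 4.
Total collected = 2 + 8 + 0 + 4 = 14.

14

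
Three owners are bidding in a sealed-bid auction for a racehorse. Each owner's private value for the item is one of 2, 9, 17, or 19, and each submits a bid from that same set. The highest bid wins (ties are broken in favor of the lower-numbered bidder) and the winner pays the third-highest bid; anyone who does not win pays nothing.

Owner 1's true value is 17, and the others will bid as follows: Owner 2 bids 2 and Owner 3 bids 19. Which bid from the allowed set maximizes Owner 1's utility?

Bid 2: loses, pays 0, utility 0.
Bid 9: loses, pays 0, utility 0.
Bid 17: loses, pays 0, utility 0.
Bid 19: wins, pays 2, utility 17 - 2 = 15.
The best choice is 19 with utility 15.

19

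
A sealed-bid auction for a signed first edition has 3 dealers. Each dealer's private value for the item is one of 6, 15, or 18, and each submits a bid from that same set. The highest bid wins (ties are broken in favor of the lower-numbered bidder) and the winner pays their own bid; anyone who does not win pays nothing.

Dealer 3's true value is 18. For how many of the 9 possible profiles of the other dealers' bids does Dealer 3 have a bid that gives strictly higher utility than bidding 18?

1

Others bid (6, 6): truth gives 0; bid 15 gives 3 > 0. Violating.
Others bid (6, 15): truth gives 0; no alternative beats it.
Others bid (6, 18): truth gives 0; no alternative beats it.
(Checking all 9 profiles: 1 has a profitable deviation, 8 do not.)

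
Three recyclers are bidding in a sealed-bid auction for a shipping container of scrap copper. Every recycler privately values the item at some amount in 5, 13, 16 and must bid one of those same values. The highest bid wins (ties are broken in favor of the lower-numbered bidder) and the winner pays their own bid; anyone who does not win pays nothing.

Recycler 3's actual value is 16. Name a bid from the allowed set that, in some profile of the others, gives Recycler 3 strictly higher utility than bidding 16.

Suppose Recycler 1 bids 5 and Recycler 2 bids 5.
Bid 16: wins, pays 16, utility 16 - 16 = 0.
Bid 13: wins, pays 13, utility 16 - 13 = 3.
So bidding 13 beats truth here (3 > 0).

13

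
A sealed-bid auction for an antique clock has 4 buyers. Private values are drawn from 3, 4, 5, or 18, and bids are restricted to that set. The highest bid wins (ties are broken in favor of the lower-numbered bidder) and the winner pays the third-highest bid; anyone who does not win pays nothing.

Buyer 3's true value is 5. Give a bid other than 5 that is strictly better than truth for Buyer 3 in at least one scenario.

Suppose Buyer 1 bids 3, Buyer 2 bids 3 and Buyer 4 bids 18.
Bid 5: loses, pays 0, utility 0.
Bid 18: wins, pays 3, utility 5 - 3 = 2.
So bidding 18 beats truth here (2 > 0).

18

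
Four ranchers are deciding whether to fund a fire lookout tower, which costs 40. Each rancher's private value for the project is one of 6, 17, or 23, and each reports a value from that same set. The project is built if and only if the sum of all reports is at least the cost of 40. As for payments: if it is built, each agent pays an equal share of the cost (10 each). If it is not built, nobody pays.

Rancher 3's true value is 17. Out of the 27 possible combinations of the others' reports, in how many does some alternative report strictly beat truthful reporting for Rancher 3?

1

Others report (6, 6, 6): truth gives 0; report 23 gives 7 > 0. Violating.
Others report (6, 6, 17): truth gives 7; no alternative beats it.
Others report (6, 6, 23): truth gives 7; no alternative beats it.
(Checking all 27 profiles: 1 has a profitable deviation, 26 do not.)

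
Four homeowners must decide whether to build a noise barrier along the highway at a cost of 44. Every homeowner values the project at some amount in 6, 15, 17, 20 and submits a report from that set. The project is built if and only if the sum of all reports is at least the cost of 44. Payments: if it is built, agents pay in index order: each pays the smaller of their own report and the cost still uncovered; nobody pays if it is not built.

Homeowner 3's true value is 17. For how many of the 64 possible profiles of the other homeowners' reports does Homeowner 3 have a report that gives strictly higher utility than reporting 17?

Others report (6, 6, 17): truth gives 0; report 15 gives 2 > 0. Violating.
Others report (6, 6, 20): truth gives 0; report 15 gives 2 > 0. Violating.
Others report (6, 15, 15): truth gives 0; report 15 gives 2 > 0. Violating.
Others report (6, 15, 17): truth gives 0; report 6 gives 11 > 0. Violating.
Others report (6, 6, 6): truth gives 0; no alternative beats it.
Others report (6, 6, 15): truth gives 0; no alternative beats it.
(Checking all 64 profiles: 55 have a profitable deviation, 9 do not.)

55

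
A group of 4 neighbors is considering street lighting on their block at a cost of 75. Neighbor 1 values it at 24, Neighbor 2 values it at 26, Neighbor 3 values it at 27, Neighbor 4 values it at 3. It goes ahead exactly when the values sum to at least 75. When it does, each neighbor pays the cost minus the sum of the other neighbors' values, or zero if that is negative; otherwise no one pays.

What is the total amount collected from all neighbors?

62

Total value 80 ≥ cost 75, so it is built.
Neighbor 1: others sum to 56; max(0, 75 - 56) = 19.
Neighbor 2: others sum to 54; max(0, 75 - 54) = 21.
Neighbor 3: others sum to 53; max(0, 75 - 53) = 22.
Neighbor 4: others sum to 77; max(0, 75 - 77) = 0.
Total collected = 19 + 21 + 22 + 0 = 62.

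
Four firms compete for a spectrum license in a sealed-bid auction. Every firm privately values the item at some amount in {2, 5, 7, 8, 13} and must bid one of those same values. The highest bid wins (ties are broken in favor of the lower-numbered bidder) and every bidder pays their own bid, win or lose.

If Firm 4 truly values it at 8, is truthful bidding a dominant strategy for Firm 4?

Consider the case where Firm 1 bids 2, Firm 2 bids 2 and Firm 3 bids 2.
Truthful bid 8: wins, pays 8, utility 8 - 8 = 0.
Bid 5 instead: wins, pays 5, utility 8 - 5 = 3.
Since 3 > 0, bidding 5 is strictly better here, so truthful bidding is not dominant.

No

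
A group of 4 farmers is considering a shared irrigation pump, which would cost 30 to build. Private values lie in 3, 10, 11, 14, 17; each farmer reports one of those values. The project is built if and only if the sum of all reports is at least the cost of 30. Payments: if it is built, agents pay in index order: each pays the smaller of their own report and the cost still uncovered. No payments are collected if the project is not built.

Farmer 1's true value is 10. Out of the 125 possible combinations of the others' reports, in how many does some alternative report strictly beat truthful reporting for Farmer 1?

100

Others report (3, 10, 14): truth gives 0; report 3 gives 7 > 0. Violating.
Others report (3, 10, 17): truth gives 0; report 3 gives 7 > 0. Violating.
Others report (3, 11, 14): truth gives 0; report 3 gives 7 > 0. Violating.
Others report (3, 11, 17): truth gives 0; report 3 gives 7 > 0. Violating.
Others report (3, 3, 3): truth gives 0; no alternative beats it.
Others report (3, 3, 10): truth gives 0; no alternative beats it.
(Checking all 125 profiles: 100 have a profitable deviation, 25 do not.)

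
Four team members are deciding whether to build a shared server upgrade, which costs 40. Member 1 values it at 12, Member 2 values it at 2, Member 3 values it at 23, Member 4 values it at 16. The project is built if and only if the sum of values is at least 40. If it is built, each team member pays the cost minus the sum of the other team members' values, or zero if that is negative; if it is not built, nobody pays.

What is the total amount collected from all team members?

Total value 53 ≥ cost 40, so it is built.
Member 1: others sum to 41; max(0, 40 - 41) = 0.
Member 2: others sum to 51; max(0, 40 - 51) = 0.
Member 3: others sum to 30; max(0, 40 - 30) = 10.
Member 4: others sum to 37; max(0, 40 - 37) = 3.
Total collected = 0 + 0 + 10 + 3 = 13.

13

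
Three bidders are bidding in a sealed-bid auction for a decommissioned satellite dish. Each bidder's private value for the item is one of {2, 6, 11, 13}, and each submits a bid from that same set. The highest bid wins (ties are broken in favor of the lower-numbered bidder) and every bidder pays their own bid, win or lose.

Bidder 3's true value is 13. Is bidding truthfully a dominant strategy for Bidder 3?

Consider the case where Bidder 1 bids 2 and Bidder 2 bids 2.
Truthful bid 13: wins, pays 13, utility 13 - 13 = 0.
Bid 6 instead: wins, pays 6, utility 13 - 6 = 7.
Since 7 > 0, bidding 6 is strictly better here, so truthful bidding is not dominant.

No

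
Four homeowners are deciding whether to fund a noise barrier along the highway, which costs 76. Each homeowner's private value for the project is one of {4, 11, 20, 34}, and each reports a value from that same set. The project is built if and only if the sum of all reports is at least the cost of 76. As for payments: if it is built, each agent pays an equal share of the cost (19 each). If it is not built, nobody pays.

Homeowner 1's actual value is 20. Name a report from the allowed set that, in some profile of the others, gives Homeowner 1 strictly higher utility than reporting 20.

Suppose Homeowner 2 reports 4, Homeowner 3 reports 4 and Homeowner 4 reports 34.
Report 20: project not built, utility 0.
Report 34: project built, pays 19, utility 20 - 19 = 1.
So reporting 34 beats truth here (1 > 0).

34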